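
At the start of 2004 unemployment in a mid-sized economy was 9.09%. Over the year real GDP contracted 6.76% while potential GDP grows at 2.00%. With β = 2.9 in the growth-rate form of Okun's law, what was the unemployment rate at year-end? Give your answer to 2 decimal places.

Growth-rate Okun's law: g_Y = g_Y* - β × Δu, so Δu = (g_Y* - g_Y)/β.
Δu = (2 + 6.76)/2.9 = 8.76/2.9 = 3.02 percentage points.
Year-end unemployment = 9.09 + 3.02 = 12.11%.

12.11%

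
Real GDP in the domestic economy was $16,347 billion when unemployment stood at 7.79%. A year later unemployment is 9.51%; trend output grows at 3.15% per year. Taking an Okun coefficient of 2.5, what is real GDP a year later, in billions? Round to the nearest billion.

Δu = 9.51 - 7.79 = 1.72 points.
Okun's law (growth form): g_Y = g_Y* - β × Δu = 3.15 - 2.5 × (1.72) = 3.15 - 4.3 = -1.15%.
Real GDP in the next year = 16347 × (1 - 1.15/100) = 16347 × 0.9885 ≈ 16159 billion.

$16,159 billion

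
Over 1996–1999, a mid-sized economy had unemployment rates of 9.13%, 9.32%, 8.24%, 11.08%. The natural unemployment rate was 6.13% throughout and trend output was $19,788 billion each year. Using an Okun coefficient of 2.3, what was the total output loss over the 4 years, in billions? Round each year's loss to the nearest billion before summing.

Year 1996: gap = -2.3 × (9.13 - 6.13) = -6.9%, loss ≈ 19788 × 6.9/100 ≈ 1365.
Year 1997: gap = -2.3 × (9.32 - 6.13) = -7.337%, loss ≈ 19788 × 7.337/100 ≈ 1452.
Year 1998: gap = -2.3 × (8.24 - 6.13) = -4.853%, loss ≈ 19788 × 4.853/100 ≈ 960.
Year 1999: gap = -2.3 × (11.08 - 6.13) = -11.385%, loss ≈ 19788 × 11.385/100 ≈ 2253.
Total lost output = 1365 + 1452 + 960 + 2253 = 6030 billion.

$6,030 billion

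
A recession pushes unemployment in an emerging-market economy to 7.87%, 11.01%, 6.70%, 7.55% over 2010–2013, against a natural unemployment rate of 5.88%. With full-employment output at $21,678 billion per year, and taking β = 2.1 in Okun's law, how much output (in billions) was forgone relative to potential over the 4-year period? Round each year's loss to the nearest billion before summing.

$4,374 billion

Year 2010: gap = -2.1 × (7.87 - 5.88) = -4.179%, loss ≈ 21678 × 4.179/100 ≈ 906.
Year 2011: gap = -2.1 × (11.01 - 5.88) = -10.773%, loss ≈ 21678 × 10.773/100 ≈ 2335.
Year 2012: gap = -2.1 × (6.7 - 5.88) = -1.722%, loss ≈ 21678 × 1.722/100 ≈ 373.
Year 2013: gap = -2.1 × (7.55 - 5.88) = -3.507%, loss ≈ 21678 × 3.507/100 ≈ 760.
Total lost output = 906 + 2335 + 373 + 760 = 4374 billion.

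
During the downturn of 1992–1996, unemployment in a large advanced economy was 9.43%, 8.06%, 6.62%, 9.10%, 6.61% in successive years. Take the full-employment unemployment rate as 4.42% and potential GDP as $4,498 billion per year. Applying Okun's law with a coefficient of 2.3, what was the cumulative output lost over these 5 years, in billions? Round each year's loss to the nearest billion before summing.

Year 1992: gap = -2.3 × (9.43 - 4.42) = -11.523%, loss ≈ 4498 × 11.523/100 ≈ 518.
Year 1993: gap = -2.3 × (8.06 - 4.42) = -8.372%, loss ≈ 4498 × 8.372/100 ≈ 377.
Year 1994: gap = -2.3 × (6.62 - 4.42) = -5.06%, loss ≈ 4498 × 5.06/100 ≈ 228.
Year 1995: gap = -2.3 × (9.1 - 4.42) = -10.764%, loss ≈ 4498 × 10.764/100 ≈ 484.
Year 1996: gap = -2.3 × (6.61 - 4.42) = -5.037%, loss ≈ 4498 × 5.037/100 ≈ 227.
Total lost output = 518 + 377 + 228 + 484 + 227 = 1834 billion.

$1,834 billion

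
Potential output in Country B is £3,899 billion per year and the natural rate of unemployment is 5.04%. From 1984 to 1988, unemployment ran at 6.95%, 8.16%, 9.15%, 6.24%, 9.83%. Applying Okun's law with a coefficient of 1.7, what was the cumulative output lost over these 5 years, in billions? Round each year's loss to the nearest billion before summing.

£1,003 billion

Year 1984: gap = -1.7 × (6.95 - 5.04) = -3.247%, loss ≈ 3899 × 3.247/100 ≈ 127.
Year 1985: gap = -1.7 × (8.16 - 5.04) = -5.304%, loss ≈ 3899 × 5.304/100 ≈ 207.
Year 1986: gap = -1.7 × (9.15 - 5.04) = -6.987%, loss ≈ 3899 × 6.987/100 ≈ 272.
Year 1987: gap = -1.7 × (6.24 - 5.04) = -2.04%, loss ≈ 3899 × 2.04/100 ≈ 80.
Year 1988: gap = -1.7 × (9.83 - 5.04) = -8.143%, loss ≈ 3899 × 8.143/100 ≈ 317.
Total lost output = 127 + 207 + 272 + 80 + 317 = 1003 billion.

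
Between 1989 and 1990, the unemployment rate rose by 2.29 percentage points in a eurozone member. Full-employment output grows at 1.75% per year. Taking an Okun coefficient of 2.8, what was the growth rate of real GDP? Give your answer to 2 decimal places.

-4.66%

Growth-rate Okun's law: g_Y = g_Y* - β × Δu.
g_Y = 1.75 - 2.8 × (2.29) = 1.75 - 6.412 = -4.662%, i.e. -4.66% to 2 d.p.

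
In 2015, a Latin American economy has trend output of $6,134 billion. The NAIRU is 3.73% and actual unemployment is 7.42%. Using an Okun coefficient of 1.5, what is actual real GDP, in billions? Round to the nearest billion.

$5,794 billion

Unemployment gap = 7.42 - 3.73 = 3.69 points, so the output gap is -1.5 × 3.69 = -5.535%.
Actual GDP = 6134 × (1 - 5.535/100) = 6134 × 0.94465 ≈ 5794 billion.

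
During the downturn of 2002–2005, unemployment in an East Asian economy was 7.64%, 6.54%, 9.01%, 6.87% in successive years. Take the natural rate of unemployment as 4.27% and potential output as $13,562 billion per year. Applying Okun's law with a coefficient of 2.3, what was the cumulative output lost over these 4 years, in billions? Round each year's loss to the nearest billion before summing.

Year 2002: gap = -2.3 × (7.64 - 4.27) = -7.751%, loss ≈ 13562 × 7.751/100 ≈ 1051.
Year 2003: gap = -2.3 × (6.54 - 4.27) = -5.221%, loss ≈ 13562 × 5.221/100 ≈ 708.
Year 2004: gap = -2.3 × (9.01 - 4.27) = -10.902%, loss ≈ 13562 × 10.902/100 ≈ 1479.
Year 2005: gap = -2.3 × (6.87 - 4.27) = -5.98%, loss ≈ 13562 × 5.98/100 ≈ 811.
Total lost output = 1051 + 708 + 1479 + 811 = 4049 billion.

$4,049 billion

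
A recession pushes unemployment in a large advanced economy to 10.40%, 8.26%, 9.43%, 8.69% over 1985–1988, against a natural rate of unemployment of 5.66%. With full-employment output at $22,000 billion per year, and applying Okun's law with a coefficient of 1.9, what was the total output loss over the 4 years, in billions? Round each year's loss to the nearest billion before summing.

Year 1985: gap = -1.9 × (10.4 - 5.66) = -9.006%, loss ≈ 22000 × 9.006/100 ≈ 1981.
Year 1986: gap = -1.9 × (8.26 - 5.66) = -4.94%, loss ≈ 22000 × 4.94/100 ≈ 1087.
Year 1987: gap = -1.9 × (9.43 - 5.66) = -7.163%, loss ≈ 22000 × 7.163/100 ≈ 1576.
Year 1988: gap = -1.9 × (8.69 - 5.66) = -5.757%, loss ≈ 22000 × 5.757/100 ≈ 1267.
Total lost output = 1981 + 1087 + 1576 + 1267 = 5911 billion.

$5,911 billion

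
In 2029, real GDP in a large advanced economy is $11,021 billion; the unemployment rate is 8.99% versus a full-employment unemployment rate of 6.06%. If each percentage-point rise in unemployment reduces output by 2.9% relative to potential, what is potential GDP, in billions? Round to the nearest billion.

Unemployment gap = 8.99 - 6.06 = 2.93 points, so output gap = -2.9 × 2.93 = -8.497%.
Since Y = Y* × (1 + gap/100), Y* = 11021/0.91503 ≈ 12044 billion.

$12,044 billion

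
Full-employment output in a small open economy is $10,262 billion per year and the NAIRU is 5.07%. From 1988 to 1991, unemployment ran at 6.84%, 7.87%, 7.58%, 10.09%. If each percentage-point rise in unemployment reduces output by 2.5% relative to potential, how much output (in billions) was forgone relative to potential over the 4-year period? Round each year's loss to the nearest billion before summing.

$3,104 billion

Year 1988: gap = -2.5 × (6.84 - 5.07) = -4.425%, loss ≈ 10262 × 4.425/100 ≈ 454.
Year 1989: gap = -2.5 × (7.87 - 5.07) = -7%, loss ≈ 10262 × 7/100 ≈ 718.
Year 1990: gap = -2.5 × (7.58 - 5.07) = -6.275%, loss ≈ 10262 × 6.275/100 ≈ 644.
Year 1991: gap = -2.5 × (10.09 - 5.07) = -12.55%, loss ≈ 10262 × 12.55/100 ≈ 1288.
Total lost output = 454 + 718 + 644 + 1288 = 3104 billion.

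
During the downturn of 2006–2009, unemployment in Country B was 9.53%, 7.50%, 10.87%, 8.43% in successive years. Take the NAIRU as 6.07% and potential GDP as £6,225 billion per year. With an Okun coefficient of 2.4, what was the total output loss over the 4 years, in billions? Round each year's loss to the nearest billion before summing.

£1,801 billion

Year 2006: gap = -2.4 × (9.53 - 6.07) = -8.304%, loss ≈ 6225 × 8.304/100 ≈ 517.
Year 2007: gap = -2.4 × (7.5 - 6.07) = -3.432%, loss ≈ 6225 × 3.432/100 ≈ 214.
Year 2008: gap = -2.4 × (10.87 - 6.07) = -11.52%, loss ≈ 6225 × 11.52/100 ≈ 717.
Year 2009: gap = -2.4 × (8.43 - 6.07) = -5.664%, loss ≈ 6225 × 5.664/100 ≈ 353.
Total lost output = 517 + 214 + 717 + 353 = 1801 billion.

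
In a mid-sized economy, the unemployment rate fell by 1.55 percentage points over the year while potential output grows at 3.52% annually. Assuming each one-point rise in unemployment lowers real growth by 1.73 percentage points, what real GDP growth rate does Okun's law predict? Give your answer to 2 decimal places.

6.20%

Growth-rate Okun's law: g_Y = g_Y* - β × Δu.
g_Y = 3.52 - 1.73 × (-1.55) = 3.52 + 2.6815 = 6.2015%, i.e. 6.20% to 2 d.p.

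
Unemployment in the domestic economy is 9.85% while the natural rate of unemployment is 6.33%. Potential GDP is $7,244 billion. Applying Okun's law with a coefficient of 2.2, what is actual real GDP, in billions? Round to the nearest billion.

Unemployment gap = 9.85 - 6.33 = 3.52 points, so the output gap is -2.2 × 3.52 = -7.744%.
Actual GDP = 7244 × (1 - 7.744/100) = 7244 × 0.92256 ≈ 6683 billion.

$6,683 billion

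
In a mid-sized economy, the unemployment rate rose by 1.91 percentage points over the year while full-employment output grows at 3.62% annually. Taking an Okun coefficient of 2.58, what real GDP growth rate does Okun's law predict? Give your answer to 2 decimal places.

Growth-rate Okun's law: g_Y = g_Y* - β × Δu.
g_Y = 3.62 - 2.58 × (1.91) = 3.62 - 4.9278 = -1.3078%, i.e. -1.31% to 2 d.p.

-1.31%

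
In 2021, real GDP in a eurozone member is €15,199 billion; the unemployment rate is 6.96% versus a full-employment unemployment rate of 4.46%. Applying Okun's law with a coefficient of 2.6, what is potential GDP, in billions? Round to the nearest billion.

€16,256 billion

Unemployment gap = 6.96 - 4.46 = 2.5 points, so output gap = -2.6 × 2.5 = -6.5%.
Since Y = Y* × (1 + gap/100), Y* = 15199/0.935 ≈ 16256 billion.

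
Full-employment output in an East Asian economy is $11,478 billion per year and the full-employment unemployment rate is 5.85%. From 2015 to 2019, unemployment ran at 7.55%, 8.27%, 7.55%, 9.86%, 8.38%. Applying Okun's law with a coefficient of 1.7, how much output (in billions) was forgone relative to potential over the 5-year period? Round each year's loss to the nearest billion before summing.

Year 2015: gap = -1.7 × (7.55 - 5.85) = -2.89%, loss ≈ 11478 × 2.89/100 ≈ 332.
Year 2016: gap = -1.7 × (8.27 - 5.85) = -4.114%, loss ≈ 11478 × 4.114/100 ≈ 472.
Year 2017: gap = -1.7 × (7.55 - 5.85) = -2.89%, loss ≈ 11478 × 2.89/100 ≈ 332.
Year 2018: gap = -1.7 × (9.86 - 5.85) = -6.817%, loss ≈ 11478 × 6.817/100 ≈ 782.
Year 2019: gap = -1.7 × (8.38 - 5.85) = -4.301%, loss ≈ 11478 × 4.301/100 ≈ 494.
Total lost output = 332 + 472 + 332 + 782 + 494 = 2412 billion.

$2,412 billion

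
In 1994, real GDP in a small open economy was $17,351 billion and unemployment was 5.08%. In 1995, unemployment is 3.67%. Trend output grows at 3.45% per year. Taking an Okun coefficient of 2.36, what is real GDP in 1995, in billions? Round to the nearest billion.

Δu = 3.67 - 5.08 = -1.41 points.
Okun's law (growth form): g_Y = g_Y* - β × Δu = 3.45 - 2.36 × (-1.41) = 3.45 + 3.3276 = 6.7776%.
Real GDP in the next year = 17351 × (1 + 6.7776/100) = 17351 × 1.067776 ≈ 18527 billion.

$18,527 billion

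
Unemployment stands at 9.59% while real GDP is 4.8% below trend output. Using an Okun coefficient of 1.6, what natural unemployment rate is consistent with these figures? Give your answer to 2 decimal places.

6.59%

From Okun's law, u - u* = -(output gap)/β = -(-4.8)/1.6 = 3 points.
So u* = 9.59 - 3 = 6.59%.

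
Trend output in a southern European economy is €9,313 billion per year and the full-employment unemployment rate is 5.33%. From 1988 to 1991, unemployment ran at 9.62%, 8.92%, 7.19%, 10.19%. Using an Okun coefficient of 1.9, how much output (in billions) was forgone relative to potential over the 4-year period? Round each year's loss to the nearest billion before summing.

Year 1988: gap = -1.9 × (9.62 - 5.33) = -8.151%, loss ≈ 9313 × 8.151/100 ≈ 759.
Year 1989: gap = -1.9 × (8.92 - 5.33) = -6.821%, loss ≈ 9313 × 6.821/100 ≈ 635.
Year 1990: gap = -1.9 × (7.19 - 5.33) = -3.534%, loss ≈ 9313 × 3.534/100 ≈ 329.
Year 1991: gap = -1.9 × (10.19 - 5.33) = -9.234%, loss ≈ 9313 × 9.234/100 ≈ 860.
Total lost output = 759 + 635 + 329 + 860 = 2583 billion.

€2,583 billion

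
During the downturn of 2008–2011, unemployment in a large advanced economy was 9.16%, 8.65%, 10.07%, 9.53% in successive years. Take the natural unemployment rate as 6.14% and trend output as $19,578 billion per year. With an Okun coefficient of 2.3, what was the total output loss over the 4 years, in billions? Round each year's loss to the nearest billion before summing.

$5,786 billion

Year 2008: gap = -2.3 × (9.16 - 6.14) = -6.946%, loss ≈ 19578 × 6.946/100 ≈ 1360.
Year 2009: gap = -2.3 × (8.65 - 6.14) = -5.773%, loss ≈ 19578 × 5.773/100 ≈ 1130.
Year 2010: gap = -2.3 × (10.07 - 6.14) = -9.039%, loss ≈ 19578 × 9.039/100 ≈ 1770.
Year 2011: gap = -2.3 × (9.53 - 6.14) = -7.797%, loss ≈ 19578 × 7.797/100 ≈ 1526.
Total lost output = 1360 + 1130 + 1770 + 1526 = 5786 billion.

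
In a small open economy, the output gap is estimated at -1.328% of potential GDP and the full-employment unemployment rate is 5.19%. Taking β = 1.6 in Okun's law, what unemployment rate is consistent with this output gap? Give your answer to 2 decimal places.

From Okun's law, u - u* = -(output gap)/β = -(-1.328)/1.6 = 0.83 points.
So u = 5.19 + 0.83 = 6.02%.

6.02%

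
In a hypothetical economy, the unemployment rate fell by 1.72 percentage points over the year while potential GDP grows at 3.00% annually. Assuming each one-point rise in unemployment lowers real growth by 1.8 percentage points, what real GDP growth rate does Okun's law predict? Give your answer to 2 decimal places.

Growth-rate Okun's law: g_Y = g_Y* - β × Δu.
g_Y = 3.00 - 1.8 × (-1.72) = 3 + 3.096 = 6.096%, i.e. 6.10% to 2 d.p.

6.10%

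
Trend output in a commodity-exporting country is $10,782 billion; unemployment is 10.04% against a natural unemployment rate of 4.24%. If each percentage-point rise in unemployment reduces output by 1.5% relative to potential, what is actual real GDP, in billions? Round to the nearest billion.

$9,844 billion

Unemployment gap = 10.04 - 4.24 = 5.8 points, so the output gap is -1.5 × 5.8 = -8.7%.
Actual GDP = 10782 × (1 - 8.7/100) = 10782 × 0.913 ≈ 9844 billion.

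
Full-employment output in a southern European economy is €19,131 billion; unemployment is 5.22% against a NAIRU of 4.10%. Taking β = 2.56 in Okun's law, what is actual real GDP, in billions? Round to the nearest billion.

Unemployment gap = 5.22 - 4.1 = 1.12 points, so the output gap is -2.56 × 1.12 = -2.8672%.
Actual GDP = 19131 × (1 - 2.8672/100) = 19131 × 0.971328 ≈ 18582 billion.

€18,582 billion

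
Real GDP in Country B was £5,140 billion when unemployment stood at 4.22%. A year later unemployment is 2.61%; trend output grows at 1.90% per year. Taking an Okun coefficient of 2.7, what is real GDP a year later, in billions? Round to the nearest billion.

£5,461 billion

Δu = 2.61 - 4.22 = -1.61 points.
Okun's law (growth form): g_Y = g_Y* - β × Δu = 1.90 - 2.7 × (-1.61) = 1.9 + 4.347 = 6.247%.
Real GDP in the next year = 5140 × (1 + 6.247/100) = 5140 × 1.06247 ≈ 5461 billion.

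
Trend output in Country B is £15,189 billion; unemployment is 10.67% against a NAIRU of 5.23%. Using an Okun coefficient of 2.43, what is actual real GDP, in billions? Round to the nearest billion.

£13,181 billion

Unemployment gap = 10.67 - 5.23 = 5.44 points, so the output gap is -2.43 × 5.44 = -13.2192%.
Actual GDP = 15189 × (1 - 13.2192/100) = 15189 × 0.867808 ≈ 13181 billion.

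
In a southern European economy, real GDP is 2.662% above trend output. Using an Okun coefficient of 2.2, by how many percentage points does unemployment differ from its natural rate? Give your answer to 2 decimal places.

Okun's law: output gap = -β × (u - u*), so u - u* = -(output gap)/β.
u - u* = -(2.662)/2.2 = -1.21 percentage points.

-1.21 percentage points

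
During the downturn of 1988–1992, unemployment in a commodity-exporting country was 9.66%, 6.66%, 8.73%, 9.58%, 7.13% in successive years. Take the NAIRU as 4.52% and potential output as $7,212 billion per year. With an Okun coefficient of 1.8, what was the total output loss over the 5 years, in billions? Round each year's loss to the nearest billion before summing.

$2,488 billion

Year 1988: gap = -1.8 × (9.66 - 4.52) = -9.252%, loss ≈ 7212 × 9.252/100 ≈ 667.
Year 1989: gap = -1.8 × (6.66 - 4.52) = -3.852%, loss ≈ 7212 × 3.852/100 ≈ 278.
Year 1990: gap = -1.8 × (8.73 - 4.52) = -7.578%, loss ≈ 7212 × 7.578/100 ≈ 547.
Year 1991: gap = -1.8 × (9.58 - 4.52) = -9.108%, loss ≈ 7212 × 9.108/100 ≈ 657.
Year 1992: gap = -1.8 × (7.13 - 4.52) = -4.698%, loss ≈ 7212 × 4.698/100 ≈ 339.
Total lost output = 667 + 278 + 547 + 657 + 339 = 2488 billion.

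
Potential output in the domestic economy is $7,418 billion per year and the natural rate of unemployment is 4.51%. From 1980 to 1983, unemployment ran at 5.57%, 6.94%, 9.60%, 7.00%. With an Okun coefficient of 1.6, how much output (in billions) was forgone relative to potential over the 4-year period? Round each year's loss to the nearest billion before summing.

Year 1980: gap = -1.6 × (5.57 - 4.51) = -1.696%, loss ≈ 7418 × 1.696/100 ≈ 126.
Year 1981: gap = -1.6 × (6.94 - 4.51) = -3.888%, loss ≈ 7418 × 3.888/100 ≈ 288.
Year 1982: gap = -1.6 × (9.6 - 4.51) = -8.144%, loss ≈ 7418 × 8.144/100 ≈ 604.
Year 1983: gap = -1.6 × (7 - 4.51) = -3.984%, loss ≈ 7418 × 3.984/100 ≈ 296.
Total lost output = 126 + 288 + 604 + 296 = 1314 billion.

$1,314 billion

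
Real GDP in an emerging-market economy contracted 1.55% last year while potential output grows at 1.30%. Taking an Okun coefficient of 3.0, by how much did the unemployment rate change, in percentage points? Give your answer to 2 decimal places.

0.95 percentage points

Growth-rate Okun's law: g_Y = g_Y* - β × Δu, so Δu = (g_Y* - g_Y)/β.
Δu = (1.3 + 1.55)/3.0 = 2.85/3.0 = 0.95 percentage points.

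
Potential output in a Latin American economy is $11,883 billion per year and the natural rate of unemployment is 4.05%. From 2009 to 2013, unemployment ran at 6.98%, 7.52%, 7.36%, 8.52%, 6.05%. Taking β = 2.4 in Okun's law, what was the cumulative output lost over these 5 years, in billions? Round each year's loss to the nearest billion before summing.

Year 2009: gap = -2.4 × (6.98 - 4.05) = -7.032%, loss ≈ 11883 × 7.032/100 ≈ 836.
Year 2010: gap = -2.4 × (7.52 - 4.05) = -8.328%, loss ≈ 11883 × 8.328/100 ≈ 990.
Year 2011: gap = -2.4 × (7.36 - 4.05) = -7.944%, loss ≈ 11883 × 7.944/100 ≈ 944.
Year 2012: gap = -2.4 × (8.52 - 4.05) = -10.728%, loss ≈ 11883 × 10.728/100 ≈ 1275.
Year 2013: gap = -2.4 × (6.05 - 4.05) = -4.8%, loss ≈ 11883 × 4.8/100 ≈ 570.
Total lost output = 836 + 990 + 944 + 1275 + 570 = 4615 billion.

$4,615 billion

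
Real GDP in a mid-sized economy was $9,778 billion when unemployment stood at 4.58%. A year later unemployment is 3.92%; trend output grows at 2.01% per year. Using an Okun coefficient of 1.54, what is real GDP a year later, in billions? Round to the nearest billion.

Δu = 3.92 - 4.58 = -0.66 points.
Okun's law (growth form): g_Y = g_Y* - β × Δu = 2.01 - 1.54 × (-0.66) = 2.01 + 1.0164 = 3.0264%.
Real GDP in the next year = 9778 × (1 + 3.0264/100) = 9778 × 1.030264 ≈ 10074 billion.

$10,074 billion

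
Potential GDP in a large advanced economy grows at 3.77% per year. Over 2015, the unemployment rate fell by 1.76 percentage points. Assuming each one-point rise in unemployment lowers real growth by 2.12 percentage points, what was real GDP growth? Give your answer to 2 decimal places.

Growth-rate Okun's law: g_Y = g_Y* - β × Δu.
g_Y = 3.77 - 2.12 × (-1.76) = 3.77 + 3.7312 = 7.5012%, i.e. 7.50% to 2 d.p.

7.50%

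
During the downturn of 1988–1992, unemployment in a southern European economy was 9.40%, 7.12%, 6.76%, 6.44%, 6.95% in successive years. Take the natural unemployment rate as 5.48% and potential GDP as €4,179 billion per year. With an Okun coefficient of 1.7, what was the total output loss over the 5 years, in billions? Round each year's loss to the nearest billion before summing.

Year 1988: gap = -1.7 × (9.4 - 5.48) = -6.664%, loss ≈ 4179 × 6.664/100 ≈ 278.
Year 1989: gap = -1.7 × (7.12 - 5.48) = -2.788%, loss ≈ 4179 × 2.788/100 ≈ 117.
Year 1990: gap = -1.7 × (6.76 - 5.48) = -2.176%, loss ≈ 4179 × 2.176/100 ≈ 91.
Year 1991: gap = -1.7 × (6.44 - 5.48) = -1.632%, loss ≈ 4179 × 1.632/100 ≈ 68.
Year 1992: gap = -1.7 × (6.95 - 5.48) = -2.499%, loss ≈ 4179 × 2.499/100 ≈ 104.
Total lost output = 278 + 117 + 91 + 68 + 104 = 658 billion.

€658 billion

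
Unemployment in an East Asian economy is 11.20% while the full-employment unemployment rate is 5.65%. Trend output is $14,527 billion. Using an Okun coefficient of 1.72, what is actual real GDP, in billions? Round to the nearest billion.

$13,140 billion

Unemployment gap = 11.2 - 5.65 = 5.55 points, so the output gap is -1.72 × 5.55 = -9.546%.
Actual GDP = 14527 × (1 - 9.546/100) = 14527 × 0.90454 ≈ 13140 billion.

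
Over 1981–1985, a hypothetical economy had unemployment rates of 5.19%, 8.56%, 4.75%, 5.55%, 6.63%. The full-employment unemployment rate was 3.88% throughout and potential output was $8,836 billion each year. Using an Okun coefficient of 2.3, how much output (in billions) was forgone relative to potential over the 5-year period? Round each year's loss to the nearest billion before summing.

Year 1981: gap = -2.3 × (5.19 - 3.88) = -3.013%, loss ≈ 8836 × 3.013/100 ≈ 266.
Year 1982: gap = -2.3 × (8.56 - 3.88) = -10.764%, loss ≈ 8836 × 10.764/100 ≈ 951.
Year 1983: gap = -2.3 × (4.75 - 3.88) = -2.001%, loss ≈ 8836 × 2.001/100 ≈ 177.
Year 1984: gap = -2.3 × (5.55 - 3.88) = -3.841%, loss ≈ 8836 × 3.841/100 ≈ 339.
Year 1985: gap = -2.3 × (6.63 - 3.88) = -6.325%, loss ≈ 8836 × 6.325/100 ≈ 559.
Total lost output = 266 + 951 + 177 + 339 + 559 = 2292 billion.

$2,292 billion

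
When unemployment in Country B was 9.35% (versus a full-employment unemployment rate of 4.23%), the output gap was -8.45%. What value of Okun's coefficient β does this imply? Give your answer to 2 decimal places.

Okun's law: output gap = -β × (u - u*).
-8.45 = -β × (9.35 - 4.23) = -β × 5.12, so β = 8.45/5.12 = 1.65.

β ≈ 1.65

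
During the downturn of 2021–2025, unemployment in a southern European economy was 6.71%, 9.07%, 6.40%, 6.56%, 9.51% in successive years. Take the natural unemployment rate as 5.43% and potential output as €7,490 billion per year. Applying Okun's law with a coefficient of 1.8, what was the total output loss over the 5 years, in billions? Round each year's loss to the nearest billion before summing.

Year 2021: gap = -1.8 × (6.71 - 5.43) = -2.304%, loss ≈ 7490 × 2.304/100 ≈ 173.
Year 2022: gap = -1.8 × (9.07 - 5.43) = -6.552%, loss ≈ 7490 × 6.552/100 ≈ 491.
Year 2023: gap = -1.8 × (6.4 - 5.43) = -1.746%, loss ≈ 7490 × 1.746/100 ≈ 131.
Year 2024: gap = -1.8 × (6.56 - 5.43) = -2.034%, loss ≈ 7490 × 2.034/100 ≈ 152.
Year 2025: gap = -1.8 × (9.51 - 5.43) = -7.344%, loss ≈ 7490 × 7.344/100 ≈ 550.
Total lost output = 173 + 491 + 131 + 152 + 550 = 1497 billion.

€1,497 billion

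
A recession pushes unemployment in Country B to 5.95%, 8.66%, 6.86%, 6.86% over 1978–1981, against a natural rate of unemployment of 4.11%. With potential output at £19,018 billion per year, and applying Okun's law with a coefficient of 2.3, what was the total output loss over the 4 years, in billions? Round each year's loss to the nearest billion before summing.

Year 1978: gap = -2.3 × (5.95 - 4.11) = -4.232%, loss ≈ 19018 × 4.232/100 ≈ 805.
Year 1979: gap = -2.3 × (8.66 - 4.11) = -10.465%, loss ≈ 19018 × 10.465/100 ≈ 1990.
Year 1980: gap = -2.3 × (6.86 - 4.11) = -6.325%, loss ≈ 19018 × 6.325/100 ≈ 1203.
Year 1981: gap = -2.3 × (6.86 - 4.11) = -6.325%, loss ≈ 19018 × 6.325/100 ≈ 1203.
Total lost output = 805 + 1990 + 1203 + 1203 = 5201 billion.

£5,201 billion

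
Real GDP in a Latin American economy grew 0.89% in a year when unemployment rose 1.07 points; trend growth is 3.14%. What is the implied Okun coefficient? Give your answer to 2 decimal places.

Growth form: g_Y = g_Y* - β × Δu, so β = (g_Y* - g_Y)/Δu.
β = (3.14 - 0.89)/1.07 = 2.25/1.07 = 2.10.

β ≈ 2.10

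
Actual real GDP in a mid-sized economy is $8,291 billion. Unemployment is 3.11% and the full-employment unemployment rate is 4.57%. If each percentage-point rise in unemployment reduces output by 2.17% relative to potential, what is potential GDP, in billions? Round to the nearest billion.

$8,036 billion

Unemployment gap = 3.11 - 4.57 = -1.46 points, so output gap = -2.17 × (-1.46) = 3.1682%.
Since Y = Y* × (1 + gap/100), Y* = 8291/1.031682 ≈ 8036 billion.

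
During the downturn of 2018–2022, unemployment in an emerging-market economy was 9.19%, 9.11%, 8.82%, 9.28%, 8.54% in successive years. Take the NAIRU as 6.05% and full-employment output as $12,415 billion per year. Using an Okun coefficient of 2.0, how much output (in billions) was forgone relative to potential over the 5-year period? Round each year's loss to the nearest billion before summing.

$3,648 billion

Year 2018: gap = -2.0 × (9.19 - 6.05) = -6.28%, loss ≈ 12415 × 6.28/100 ≈ 780.
Year 2019: gap = -2.0 × (9.11 - 6.05) = -6.12%, loss ≈ 12415 × 6.12/100 ≈ 760.
Year 2020: gap = -2.0 × (8.82 - 6.05) = -5.54%, loss ≈ 12415 × 5.54/100 ≈ 688.
Year 2021: gap = -2.0 × (9.28 - 6.05) = -6.46%, loss ≈ 12415 × 6.46/100 ≈ 802.
Year 2022: gap = -2.0 × (8.54 - 6.05) = -4.98%, loss ≈ 12415 × 4.98/100 ≈ 618.
Total lost output = 780 + 760 + 688 + 802 + 618 = 3648 billion.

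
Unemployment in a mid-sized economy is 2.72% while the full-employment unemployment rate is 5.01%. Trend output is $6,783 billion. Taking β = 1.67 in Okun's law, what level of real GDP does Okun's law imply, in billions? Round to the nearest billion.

$7,042 billion

Unemployment gap = 2.72 - 5.01 = -2.29 points, so the output gap is -1.67 × (-2.29) = 3.8243%.
Actual GDP = 6783 × (1 + 3.8243/100) = 6783 × 1.038243 ≈ 7042 billion.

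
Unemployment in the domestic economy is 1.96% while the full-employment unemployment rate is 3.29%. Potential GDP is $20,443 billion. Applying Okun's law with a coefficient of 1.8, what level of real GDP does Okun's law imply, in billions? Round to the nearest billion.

$20,932 billion

Unemployment gap = 1.96 - 3.29 = -1.33 points, so the output gap is -1.8 × (-1.33) = 2.394%.
Actual GDP = 20443 × (1 + 2.394/100) = 20443 × 1.02394 ≈ 20932 billion.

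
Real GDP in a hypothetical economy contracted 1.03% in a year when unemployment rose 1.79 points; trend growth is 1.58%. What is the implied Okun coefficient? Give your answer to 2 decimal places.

Growth form: g_Y = g_Y* - β × Δu, so β = (g_Y* - g_Y)/Δu.
β = (1.58 + 1.03)/1.79 = 2.61/1.79 = 1.46.

β ≈ 1.46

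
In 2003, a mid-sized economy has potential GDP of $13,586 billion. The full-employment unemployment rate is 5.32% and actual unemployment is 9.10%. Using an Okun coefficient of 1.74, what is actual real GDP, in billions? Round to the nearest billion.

Unemployment gap = 9.1 - 5.32 = 3.78 points, so the output gap is -1.74 × 3.78 = -6.5772%.
Actual GDP = 13586 × (1 - 6.5772/100) = 13586 × 0.934228 ≈ 12692 billion.

$12,692 billion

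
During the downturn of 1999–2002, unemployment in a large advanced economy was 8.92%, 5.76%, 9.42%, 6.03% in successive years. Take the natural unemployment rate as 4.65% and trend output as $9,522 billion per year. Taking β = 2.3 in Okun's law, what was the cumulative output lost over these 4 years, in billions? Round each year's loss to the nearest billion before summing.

Year 1999: gap = -2.3 × (8.92 - 4.65) = -9.821%, loss ≈ 9522 × 9.821/100 ≈ 935.
Year 2000: gap = -2.3 × (5.76 - 4.65) = -2.553%, loss ≈ 9522 × 2.553/100 ≈ 243.
Year 2001: gap = -2.3 × (9.42 - 4.65) = -10.971%, loss ≈ 9522 × 10.971/100 ≈ 1045.
Year 2002: gap = -2.3 × (6.03 - 4.65) = -3.174%, loss ≈ 9522 × 3.174/100 ≈ 302.
Total lost output = 935 + 243 + 1045 + 302 = 2525 billion.

$2,525 billion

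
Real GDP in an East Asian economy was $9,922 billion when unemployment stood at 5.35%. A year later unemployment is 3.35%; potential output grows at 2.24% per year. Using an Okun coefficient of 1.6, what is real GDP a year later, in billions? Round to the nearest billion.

$10,462 billion

Δu = 3.35 - 5.35 = -2 points.
Okun's law (growth form): g_Y = g_Y* - β × Δu = 2.24 - 1.6 × (-2.00) = 2.24 + 3.2 = 5.44%.
Real GDP in the next year = 9922 × (1 + 5.44/100) = 9922 × 1.0544 ≈ 10462 billion.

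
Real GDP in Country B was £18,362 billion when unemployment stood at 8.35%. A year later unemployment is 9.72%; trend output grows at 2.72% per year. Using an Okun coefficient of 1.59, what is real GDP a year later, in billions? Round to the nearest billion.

£18,461 billion

Δu = 9.72 - 8.35 = 1.37 points.
Okun's law (growth form): g_Y = g_Y* - β × Δu = 2.72 - 1.59 × (1.37) = 2.72 - 2.1783 = 0.5417%.
Real GDP in the next year = 18362 × (1 + 0.5417/100) = 18362 × 1.005417 ≈ 18461 billion.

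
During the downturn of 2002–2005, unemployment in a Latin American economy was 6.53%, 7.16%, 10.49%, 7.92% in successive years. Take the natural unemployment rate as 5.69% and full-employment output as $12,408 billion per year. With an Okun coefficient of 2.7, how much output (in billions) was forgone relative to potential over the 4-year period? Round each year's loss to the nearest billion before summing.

$3,128 billion

Year 2002: gap = -2.7 × (6.53 - 5.69) = -2.268%, loss ≈ 12408 × 2.268/100 ≈ 281.
Year 2003: gap = -2.7 × (7.16 - 5.69) = -3.969%, loss ≈ 12408 × 3.969/100 ≈ 492.
Year 2004: gap = -2.7 × (10.49 - 5.69) = -12.96%, loss ≈ 12408 × 12.96/100 ≈ 1608.
Year 2005: gap = -2.7 × (7.92 - 5.69) = -6.021%, loss ≈ 12408 × 6.021/100 ≈ 747.
Total lost output = 281 + 492 + 1608 + 747 = 3128 billion.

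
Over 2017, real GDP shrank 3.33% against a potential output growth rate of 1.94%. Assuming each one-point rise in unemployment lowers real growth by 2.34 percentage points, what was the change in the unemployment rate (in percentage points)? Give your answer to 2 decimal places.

2.25 percentage points

Growth-rate Okun's law: g_Y = g_Y* - β × Δu, so Δu = (g_Y* - g_Y)/β.
Δu = (1.94 + 3.33)/2.34 = 5.27/2.34 = 2.25 percentage points.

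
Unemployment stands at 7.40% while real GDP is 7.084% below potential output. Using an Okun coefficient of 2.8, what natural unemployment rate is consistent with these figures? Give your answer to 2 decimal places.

From Okun's law, u - u* = -(output gap)/β = -(-7.084)/2.8 = 2.53 points.
So u* = 7.4 - 2.53 = 4.87%.

4.87%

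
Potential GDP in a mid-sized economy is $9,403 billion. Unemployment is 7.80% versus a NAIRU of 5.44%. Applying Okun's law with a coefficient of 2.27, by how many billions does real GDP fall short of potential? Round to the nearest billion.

Output gap = -2.27 × (7.8 - 5.44) = -2.27 × 2.36 = -5.3572%.
Actual GDP ≈ 9403 × 0.946428 ≈ 8899 billion, so the shortfall is 9403 - 8899 = 504 billion.

$504 billion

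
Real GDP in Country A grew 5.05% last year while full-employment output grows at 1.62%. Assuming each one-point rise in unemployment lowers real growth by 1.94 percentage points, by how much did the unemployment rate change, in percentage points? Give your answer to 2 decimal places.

Growth-rate Okun's law: g_Y = g_Y* - β × Δu, so Δu = (g_Y* - g_Y)/β.
Δu = (1.62 - 5.05)/1.94 = -3.43/1.94 = -1.77 percentage points.

-1.77 percentage points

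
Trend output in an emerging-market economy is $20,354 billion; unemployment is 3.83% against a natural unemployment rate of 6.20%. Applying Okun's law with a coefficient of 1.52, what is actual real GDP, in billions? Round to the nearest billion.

Unemployment gap = 3.83 - 6.2 = -2.37 points, so the output gap is -1.52 × (-2.37) = 3.6024%.
Actual GDP = 20354 × (1 + 3.6024/100) = 20354 × 1.036024 ≈ 21087 billion.

$21,087 billion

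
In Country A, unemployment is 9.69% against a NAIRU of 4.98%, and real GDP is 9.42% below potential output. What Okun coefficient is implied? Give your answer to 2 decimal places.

β ≈ 2.00

Okun's law: output gap = -β × (u - u*).
-9.42 = -β × (9.69 - 4.98) = -β × 4.71, so β = 9.42/4.71 = 2.00.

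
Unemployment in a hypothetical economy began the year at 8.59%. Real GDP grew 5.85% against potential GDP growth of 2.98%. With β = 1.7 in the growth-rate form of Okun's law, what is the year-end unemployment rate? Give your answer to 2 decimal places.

6.90%

Growth-rate Okun's law: g_Y = g_Y* - β × Δu, so Δu = (g_Y* - g_Y)/β.
Δu = (2.98 - 5.85)/1.7 = -2.87/1.7 = -1.69 percentage points.
Year-end unemployment = 8.59 - 1.69 = 6.90%.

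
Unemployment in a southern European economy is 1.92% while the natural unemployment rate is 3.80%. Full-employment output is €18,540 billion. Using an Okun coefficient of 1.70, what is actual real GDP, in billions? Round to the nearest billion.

€19,133 billion

Unemployment gap = 1.92 - 3.8 = -1.88 points, so the output gap is -1.7 × (-1.88) = 3.196%.
Actual GDP = 18540 × (1 + 3.196/100) = 18540 × 1.03196 ≈ 19133 billion.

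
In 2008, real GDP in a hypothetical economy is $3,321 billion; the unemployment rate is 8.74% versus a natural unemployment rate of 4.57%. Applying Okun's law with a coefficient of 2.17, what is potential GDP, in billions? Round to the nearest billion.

$3,651 billion

Unemployment gap = 8.74 - 4.57 = 4.17 points, so output gap = -2.17 × 4.17 = -9.0489%.
Since Y = Y* × (1 + gap/100), Y* = 3321/0.909511 ≈ 3651 billion.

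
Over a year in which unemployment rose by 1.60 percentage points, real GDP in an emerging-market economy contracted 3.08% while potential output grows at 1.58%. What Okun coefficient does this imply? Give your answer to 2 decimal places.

Growth form: g_Y = g_Y* - β × Δu, so β = (g_Y* - g_Y)/Δu.
β = (1.58 + 3.08)/1.60 = 4.66/1.60 = 2.91.

β ≈ 2.91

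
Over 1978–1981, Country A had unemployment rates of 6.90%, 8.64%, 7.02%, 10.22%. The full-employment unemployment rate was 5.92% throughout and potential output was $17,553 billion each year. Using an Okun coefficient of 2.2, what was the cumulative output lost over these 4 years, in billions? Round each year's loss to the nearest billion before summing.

$3,514 billion

Year 1978: gap = -2.2 × (6.9 - 5.92) = -2.156%, loss ≈ 17553 × 2.156/100 ≈ 378.
Year 1979: gap = -2.2 × (8.64 - 5.92) = -5.984%, loss ≈ 17553 × 5.984/100 ≈ 1050.
Year 1980: gap = -2.2 × (7.02 - 5.92) = -2.42%, loss ≈ 17553 × 2.42/100 ≈ 425.
Year 1981: gap = -2.2 × (10.22 - 5.92) = -9.46%, loss ≈ 17553 × 9.46/100 ≈ 1661.
Total lost output = 378 + 1050 + 425 + 1661 = 3514 billion.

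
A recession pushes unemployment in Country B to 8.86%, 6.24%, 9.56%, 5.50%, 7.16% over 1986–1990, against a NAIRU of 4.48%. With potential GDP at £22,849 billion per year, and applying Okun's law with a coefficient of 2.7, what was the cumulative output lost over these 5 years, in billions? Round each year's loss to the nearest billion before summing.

£9,204 billion

Year 1986: gap = -2.7 × (8.86 - 4.48) = -11.826%, loss ≈ 22849 × 11.826/100 ≈ 2702.
Year 1987: gap = -2.7 × (6.24 - 4.48) = -4.752%, loss ≈ 22849 × 4.752/100 ≈ 1086.
Year 1988: gap = -2.7 × (9.56 - 4.48) = -13.716%, loss ≈ 22849 × 13.716/100 ≈ 3134.
Year 1989: gap = -2.7 × (5.5 - 4.48) = -2.754%, loss ≈ 22849 × 2.754/100 ≈ 629.
Year 1990: gap = -2.7 × (7.16 - 4.48) = -7.236%, loss ≈ 22849 × 7.236/100 ≈ 1653.
Total lost output = 2702 + 1086 + 3134 + 629 + 1653 = 9204 billion.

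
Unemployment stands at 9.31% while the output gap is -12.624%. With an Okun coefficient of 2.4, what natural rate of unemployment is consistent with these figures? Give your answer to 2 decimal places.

From Okun's law, u - u* = -(output gap)/β = -(-12.624)/2.4 = 5.26 points.
So u* = 9.31 - 5.26 = 4.05%.

4.05%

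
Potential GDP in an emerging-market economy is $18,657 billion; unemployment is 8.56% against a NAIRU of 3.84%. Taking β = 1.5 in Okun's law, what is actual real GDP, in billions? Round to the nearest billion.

$17,336 billion

Unemployment gap = 8.56 - 3.84 = 4.72 points, so the output gap is -1.5 × 4.72 = -7.08%.
Actual GDP = 18657 × (1 - 7.08/100) = 18657 × 0.9292 ≈ 17336 billion.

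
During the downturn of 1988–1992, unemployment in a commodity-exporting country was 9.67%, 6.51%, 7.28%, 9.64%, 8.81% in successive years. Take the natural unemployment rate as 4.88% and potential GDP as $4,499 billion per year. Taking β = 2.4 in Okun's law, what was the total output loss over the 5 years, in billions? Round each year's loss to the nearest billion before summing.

Year 1988: gap = -2.4 × (9.67 - 4.88) = -11.496%, loss ≈ 4499 × 11.496/100 ≈ 517.
Year 1989: gap = -2.4 × (6.51 - 4.88) = -3.912%, loss ≈ 4499 × 3.912/100 ≈ 176.
Year 1990: gap = -2.4 × (7.28 - 4.88) = -5.76%, loss ≈ 4499 × 5.76/100 ≈ 259.
Year 1991: gap = -2.4 × (9.64 - 4.88) = -11.424%, loss ≈ 4499 × 11.424/100 ≈ 514.
Year 1992: gap = -2.4 × (8.81 - 4.88) = -9.432%, loss ≈ 4499 × 9.432/100 ≈ 424.
Total lost output = 517 + 176 + 259 + 514 + 424 = 1890 billion.

$1,890 billion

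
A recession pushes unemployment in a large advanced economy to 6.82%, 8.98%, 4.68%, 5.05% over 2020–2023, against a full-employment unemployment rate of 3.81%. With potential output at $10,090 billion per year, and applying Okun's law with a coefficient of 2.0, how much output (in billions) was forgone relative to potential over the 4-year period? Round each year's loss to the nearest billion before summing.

$2,076 billion

Year 2020: gap = -2.0 × (6.82 - 3.81) = -6.02%, loss ≈ 10090 × 6.02/100 ≈ 607.
Year 2021: gap = -2.0 × (8.98 - 3.81) = -10.34%, loss ≈ 10090 × 10.34/100 ≈ 1043.
Year 2022: gap = -2.0 × (4.68 - 3.81) = -1.74%, loss ≈ 10090 × 1.74/100 ≈ 176.
Year 2023: gap = -2.0 × (5.05 - 3.81) = -2.48%, loss ≈ 10090 × 2.48/100 ≈ 250.
Total lost output = 607 + 1043 + 176 + 250 = 2076 billion.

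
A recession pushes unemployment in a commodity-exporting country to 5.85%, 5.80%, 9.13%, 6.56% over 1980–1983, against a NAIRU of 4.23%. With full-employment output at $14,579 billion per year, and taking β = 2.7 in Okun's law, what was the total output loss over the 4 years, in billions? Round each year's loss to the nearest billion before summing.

$4,102 billion

Year 1980: gap = -2.7 × (5.85 - 4.23) = -4.374%, loss ≈ 14579 × 4.374/100 ≈ 638.
Year 1981: gap = -2.7 × (5.8 - 4.23) = -4.239%, loss ≈ 14579 × 4.239/100 ≈ 618.
Year 1982: gap = -2.7 × (9.13 - 4.23) = -13.23%, loss ≈ 14579 × 13.23/100 ≈ 1929.
Year 1983: gap = -2.7 × (6.56 - 4.23) = -6.291%, loss ≈ 14579 × 6.291/100 ≈ 917.
Total lost output = 638 + 618 + 1929 + 917 = 4102 billion.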